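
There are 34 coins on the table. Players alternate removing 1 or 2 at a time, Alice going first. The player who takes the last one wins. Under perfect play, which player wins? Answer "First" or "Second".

First

Compute winning (W) and losing (L) positions by backward induction:
i:   0  1  2  3  4  5  6  7  8  9 10 11 12 13 14 15 16 17 18 19 20 21 22 23 24 25 26 27 28 29 30 31 32 33 34
     L  W  W  L  W  W  L  W  W  L  W  W  L  W  W  L  W  W  L  W  W  L  W  W  L  W  W  L  W  W  L  W  W  L  W
Position 34 is W, so the first player wins.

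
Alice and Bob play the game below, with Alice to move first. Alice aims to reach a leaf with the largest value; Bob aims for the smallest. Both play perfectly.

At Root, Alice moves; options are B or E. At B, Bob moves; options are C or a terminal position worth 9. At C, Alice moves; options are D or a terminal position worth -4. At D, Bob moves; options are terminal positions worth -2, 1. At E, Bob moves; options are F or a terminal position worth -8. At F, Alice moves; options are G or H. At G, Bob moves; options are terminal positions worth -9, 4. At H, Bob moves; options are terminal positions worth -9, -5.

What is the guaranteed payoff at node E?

G: min(-9, 4) = -9
H: min(-9, -5) = -9
F: max(-9, -9) = -9
E: min(-9, -8) = -9

-9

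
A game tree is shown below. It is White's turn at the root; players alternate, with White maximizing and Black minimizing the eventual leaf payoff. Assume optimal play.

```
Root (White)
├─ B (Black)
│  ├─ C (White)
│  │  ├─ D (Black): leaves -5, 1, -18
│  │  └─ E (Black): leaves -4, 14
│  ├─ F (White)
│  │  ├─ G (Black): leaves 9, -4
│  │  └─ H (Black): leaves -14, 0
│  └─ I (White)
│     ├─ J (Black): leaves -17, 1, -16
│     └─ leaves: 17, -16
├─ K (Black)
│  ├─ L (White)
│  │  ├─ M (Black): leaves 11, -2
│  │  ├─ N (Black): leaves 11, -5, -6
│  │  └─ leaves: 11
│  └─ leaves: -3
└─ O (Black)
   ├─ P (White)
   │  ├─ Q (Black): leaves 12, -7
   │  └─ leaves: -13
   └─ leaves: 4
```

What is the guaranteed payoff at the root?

-3

D (Black): min(-5, 1, -18) = -18
E (Black): min(-4, 14) = -4
C (White): max(-18, -4) = -4
G (Black): min(9, -4) = -4
H (Black): min(-14, 0) = -14
F (White): max(-4, -14) = -4
J (Black): min(-17, 1, -16) = -17
I (White): max(-17, 17, -16) = 17
B (Black): min(-4, -4, 17) = -4
M (Black): min(11, -2) = -2
N (Black): min(11, -5, -6) = -6
L (White): max(-2, -6, 11) = 11
K (Black): min(11, -3) = -3
Q (Black): min(12, -7) = -7
P (White): max(-7, -13) = -7
O (Black): min(-7, 4) = -7
Root (White): max(-4, -3, -7) = -3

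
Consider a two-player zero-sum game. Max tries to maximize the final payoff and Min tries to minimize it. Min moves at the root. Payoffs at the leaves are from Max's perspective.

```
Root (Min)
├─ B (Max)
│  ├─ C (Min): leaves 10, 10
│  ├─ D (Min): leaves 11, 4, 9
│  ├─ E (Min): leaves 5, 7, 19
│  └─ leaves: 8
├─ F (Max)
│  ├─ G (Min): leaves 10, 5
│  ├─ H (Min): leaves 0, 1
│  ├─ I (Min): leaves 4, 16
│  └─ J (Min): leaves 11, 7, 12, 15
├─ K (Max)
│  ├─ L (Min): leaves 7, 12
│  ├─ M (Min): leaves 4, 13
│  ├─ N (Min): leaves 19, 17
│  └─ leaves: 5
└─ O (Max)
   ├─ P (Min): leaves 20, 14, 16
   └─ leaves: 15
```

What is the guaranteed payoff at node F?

G: min(10, 5) = 5
H: min(0, 1) = 0
I: min(4, 16) = 4
J: min(11, 7, 12, 15) = 7
F: max(5, 0, 4, 7) = 7

7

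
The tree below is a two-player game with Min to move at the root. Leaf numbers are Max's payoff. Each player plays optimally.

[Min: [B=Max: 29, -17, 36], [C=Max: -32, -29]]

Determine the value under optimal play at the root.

-29

B (Max): max(29, -17, 36) = 36
C (Max): max(-32, -29) = -29
Root (Min): min(36, -29) = -29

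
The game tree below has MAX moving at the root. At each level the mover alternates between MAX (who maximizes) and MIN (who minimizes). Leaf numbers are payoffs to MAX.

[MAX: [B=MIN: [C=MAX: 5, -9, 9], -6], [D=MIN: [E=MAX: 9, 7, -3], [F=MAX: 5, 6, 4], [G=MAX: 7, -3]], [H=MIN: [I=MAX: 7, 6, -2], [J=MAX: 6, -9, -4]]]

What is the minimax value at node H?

6

I: max(7, 6, -2) = 7
J: max(6, -9, -4) = 6
H: min(7, 6) = 6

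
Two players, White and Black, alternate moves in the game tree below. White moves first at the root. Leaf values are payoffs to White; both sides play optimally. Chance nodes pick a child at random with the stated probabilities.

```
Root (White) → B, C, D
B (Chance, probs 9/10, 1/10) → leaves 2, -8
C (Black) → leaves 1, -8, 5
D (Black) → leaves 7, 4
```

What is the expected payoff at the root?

4

B (Chance): 9/10·2 + 1/10·-8 = 1
C (Black): min(1, -8, 5) = -8
D (Black): min(7, 4) = 4
Root (White): max(1, -8, 4) = 4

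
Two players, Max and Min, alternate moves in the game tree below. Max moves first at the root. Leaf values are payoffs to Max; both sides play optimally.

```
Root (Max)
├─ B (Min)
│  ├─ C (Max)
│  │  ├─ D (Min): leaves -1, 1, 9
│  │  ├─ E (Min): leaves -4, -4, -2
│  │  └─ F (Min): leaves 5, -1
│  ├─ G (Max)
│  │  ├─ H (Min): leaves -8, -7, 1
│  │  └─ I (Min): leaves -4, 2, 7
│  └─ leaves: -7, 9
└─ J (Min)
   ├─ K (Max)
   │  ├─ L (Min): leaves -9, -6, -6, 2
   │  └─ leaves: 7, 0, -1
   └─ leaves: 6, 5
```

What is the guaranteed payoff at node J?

5

L: min(-9, -6, -6, 2) = -9
K: max(-9, 7, 0, -1) = 7
J: min(7, 6, 5) = 5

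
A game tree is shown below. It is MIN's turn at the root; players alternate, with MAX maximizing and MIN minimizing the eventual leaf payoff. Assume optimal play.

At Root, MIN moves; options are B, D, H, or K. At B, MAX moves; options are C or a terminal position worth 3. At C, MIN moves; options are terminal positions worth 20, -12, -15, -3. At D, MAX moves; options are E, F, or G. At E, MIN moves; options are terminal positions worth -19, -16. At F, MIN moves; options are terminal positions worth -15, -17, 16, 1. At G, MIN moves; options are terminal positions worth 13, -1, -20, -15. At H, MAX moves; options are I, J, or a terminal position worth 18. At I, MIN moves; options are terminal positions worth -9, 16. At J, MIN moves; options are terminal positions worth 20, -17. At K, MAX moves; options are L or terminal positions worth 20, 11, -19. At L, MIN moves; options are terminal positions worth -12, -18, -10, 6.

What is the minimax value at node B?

3

C: min(20, -12, -15, -3) = -15
B: max(-15, 3) = 3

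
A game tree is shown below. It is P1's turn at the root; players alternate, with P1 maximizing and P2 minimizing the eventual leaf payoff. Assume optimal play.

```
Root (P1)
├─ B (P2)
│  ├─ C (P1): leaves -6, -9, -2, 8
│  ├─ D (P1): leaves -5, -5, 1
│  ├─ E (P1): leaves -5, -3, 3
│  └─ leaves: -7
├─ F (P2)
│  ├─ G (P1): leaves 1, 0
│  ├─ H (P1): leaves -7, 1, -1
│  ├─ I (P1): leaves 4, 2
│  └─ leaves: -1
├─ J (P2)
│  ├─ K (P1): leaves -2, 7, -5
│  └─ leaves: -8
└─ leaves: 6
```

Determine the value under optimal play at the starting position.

C (P1): max(-6, -9, -2, 8) = 8
D (P1): max(-5, -5, 1) = 1
E (P1): max(-5, -3, 3) = 3
B (P2): min(8, 1, 3, -7) = -7
G (P1): max(1, 0) = 1
H (P1): max(-7, 1, -1) = 1
I (P1): max(4, 2) = 4
F (P2): min(1, 1, 4, -1) = -1
K (P1): max(-2, 7, -5) = 7
J (P2): min(7, -8) = -8
Root (P1): max(-7, -1, -8, 6) = 6

6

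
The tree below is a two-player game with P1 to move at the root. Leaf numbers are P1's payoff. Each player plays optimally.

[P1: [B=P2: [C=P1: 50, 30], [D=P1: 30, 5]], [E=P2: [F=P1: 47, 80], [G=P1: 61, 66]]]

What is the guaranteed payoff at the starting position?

C (P1): max(50, 30) = 50
D (P1): max(30, 5) = 30
B (P2): min(50, 30) = 30
F (P1): max(47, 80) = 80
G (P1): max(61, 66) = 66
E (P2): min(80, 66) = 66
Root (P1): max(30, 66) = 66

66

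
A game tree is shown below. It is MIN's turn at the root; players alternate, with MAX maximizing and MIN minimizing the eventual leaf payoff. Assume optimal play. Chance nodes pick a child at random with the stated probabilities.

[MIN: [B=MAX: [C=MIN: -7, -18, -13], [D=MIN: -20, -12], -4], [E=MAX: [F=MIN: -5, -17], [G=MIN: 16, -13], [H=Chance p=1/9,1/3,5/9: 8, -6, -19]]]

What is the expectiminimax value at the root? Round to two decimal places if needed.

-11.67

C (MIN): min(-7, -18, -13) = -18
D (MIN): min(-20, -12) = -20
B (MAX): max(-18, -20, -4) = -4
F (MIN): min(-5, -17) = -17
G (MIN): min(16, -13) = -13
H (Chance): 1/9·8 + 1/3·-6 + 5/9·-19 = -11.67
E (MAX): max(-17, -13, -11.67) = -11.67
Root (MIN): min(-4, -11.67) = -11.67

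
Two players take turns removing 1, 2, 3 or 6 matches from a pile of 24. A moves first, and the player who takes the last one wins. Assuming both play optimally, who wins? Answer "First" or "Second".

i:   0  1  2  3  4  5  6  7  8  9 10 11 12 13 14 15 16 17 18 19 20 21 22 23 24
     L  W  W  W  L  W  W  W  L  W  W  W  L  W  W  W  L  W  W  W  L  W  W  W  L
Position 24 is L, so the second player wins.

Second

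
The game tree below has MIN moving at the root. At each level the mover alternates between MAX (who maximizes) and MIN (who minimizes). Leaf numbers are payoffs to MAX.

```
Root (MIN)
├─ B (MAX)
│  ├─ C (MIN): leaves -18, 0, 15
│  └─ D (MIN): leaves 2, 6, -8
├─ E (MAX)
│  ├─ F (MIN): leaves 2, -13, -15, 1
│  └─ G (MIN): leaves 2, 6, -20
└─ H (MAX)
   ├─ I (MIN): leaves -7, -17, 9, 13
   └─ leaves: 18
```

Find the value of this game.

-15

C (MIN): min(-18, 0, 15) = -18
D (MIN): min(2, 6, -8) = -8
B (MAX): max(-18, -8) = -8
F (MIN): min(2, -13, -15, 1) = -15
G (MIN): min(2, 6, -20) = -20
E (MAX): max(-15, -20) = -15
I (MIN): min(-7, -17, 9, 13) = -17
H (MAX): max(-17, 18) = 18
Root (MIN): min(-8, -15, 18) = -15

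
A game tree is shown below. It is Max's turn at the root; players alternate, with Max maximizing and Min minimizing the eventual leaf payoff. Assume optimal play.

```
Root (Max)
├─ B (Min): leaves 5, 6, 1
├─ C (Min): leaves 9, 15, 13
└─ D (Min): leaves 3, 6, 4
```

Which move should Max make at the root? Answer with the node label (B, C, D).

C

B (Min): min(5, 6, 1) = 1
C (Min): min(9, 15, 13) = 9
D (Min): min(3, 6, 4) = 3
Root (Max): max(1, 9, 3) = 9
Max picks the child with the highest value: C (value 9).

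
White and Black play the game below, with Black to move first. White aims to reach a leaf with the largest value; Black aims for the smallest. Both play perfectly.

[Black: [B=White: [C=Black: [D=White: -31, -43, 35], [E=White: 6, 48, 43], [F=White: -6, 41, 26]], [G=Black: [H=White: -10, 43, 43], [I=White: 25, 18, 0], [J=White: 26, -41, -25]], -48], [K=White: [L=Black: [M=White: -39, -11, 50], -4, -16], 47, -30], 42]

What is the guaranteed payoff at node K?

47

M: max(-39, -11, 50) = 50
L: min(50, -4, -16) = -16
K: max(-16, 47, -30) = 47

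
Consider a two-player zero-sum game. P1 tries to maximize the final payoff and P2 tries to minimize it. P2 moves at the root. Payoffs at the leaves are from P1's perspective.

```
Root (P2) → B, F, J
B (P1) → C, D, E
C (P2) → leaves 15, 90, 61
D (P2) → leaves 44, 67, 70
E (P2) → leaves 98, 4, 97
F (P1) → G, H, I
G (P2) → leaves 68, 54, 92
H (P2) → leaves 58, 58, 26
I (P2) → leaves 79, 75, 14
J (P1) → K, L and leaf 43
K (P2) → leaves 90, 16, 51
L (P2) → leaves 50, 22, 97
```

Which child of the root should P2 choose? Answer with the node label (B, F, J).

J

C (P2): min(15, 90, 61) = 15
D (P2): min(44, 67, 70) = 44
E (P2): min(98, 4, 97) = 4
B (P1): max(15, 44, 4) = 44
G (P2): min(68, 54, 92) = 54
H (P2): min(58, 58, 26) = 26
I (P2): min(79, 75, 14) = 14
F (P1): max(54, 26, 14) = 54
K (P2): min(90, 16, 51) = 16
L (P2): min(50, 22, 97) = 22
J (P1): max(16, 22, 43) = 43
Root (P2): min(44, 54, 43) = 43
P2 picks the child with the lowest value: J (value 43).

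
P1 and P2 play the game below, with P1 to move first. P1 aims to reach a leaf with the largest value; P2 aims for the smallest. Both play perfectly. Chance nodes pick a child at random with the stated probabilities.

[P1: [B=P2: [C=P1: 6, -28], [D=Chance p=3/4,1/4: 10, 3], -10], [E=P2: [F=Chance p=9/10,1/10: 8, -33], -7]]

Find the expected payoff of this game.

C (P1): max(6, -28) = 6
D (Chance): 3/4·10 + 1/4·3 = 8.25
B (P2): min(6, 8.25, -10) = -10
F (Chance): 9/10·8 + 1/10·-33 = 3.9
E (P2): min(3.9, -7) = -7
Root (P1): max(-10, -7) = -7

-7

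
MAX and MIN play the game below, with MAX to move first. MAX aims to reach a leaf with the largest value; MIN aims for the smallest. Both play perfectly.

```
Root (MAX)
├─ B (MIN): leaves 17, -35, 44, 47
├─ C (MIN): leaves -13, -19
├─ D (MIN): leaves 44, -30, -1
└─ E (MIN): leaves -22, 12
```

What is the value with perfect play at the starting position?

B (MIN): min(17, -35, 44, 47) = -35
C (MIN): min(-13, -19) = -19
D (MIN): min(44, -30, -1) = -30
E (MIN): min(-22, 12) = -22
Root (MAX): max(-35, -19, -30, -22) = -19

-19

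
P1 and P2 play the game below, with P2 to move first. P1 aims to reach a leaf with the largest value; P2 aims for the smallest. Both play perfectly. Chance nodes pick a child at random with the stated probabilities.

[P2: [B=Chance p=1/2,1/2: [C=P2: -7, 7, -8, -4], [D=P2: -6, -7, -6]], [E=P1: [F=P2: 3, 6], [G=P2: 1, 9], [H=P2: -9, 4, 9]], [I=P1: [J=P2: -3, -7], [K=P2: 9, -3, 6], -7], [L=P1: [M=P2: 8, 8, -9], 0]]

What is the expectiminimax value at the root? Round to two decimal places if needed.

C (P2): min(-7, 7, -8, -4) = -8
D (P2): min(-6, -7, -6) = -7
B (Chance): 1/2·-8 + 1/2·-7 = -7.5
F (P2): min(3, 6) = 3
G (P2): min(1, 9) = 1
H (P2): min(-9, 4, 9) = -9
E (P1): max(3, 1, -9) = 3
J (P2): min(-3, -7) = -7
K (P2): min(9, -3, 6) = -3
I (P1): max(-7, -3, -7) = -3
M (P2): min(8, 8, -9) = -9
L (P1): max(-9, 0) = 0
Root (P2): min(-7.5, 3, -3, 0) = -7.5

-7.5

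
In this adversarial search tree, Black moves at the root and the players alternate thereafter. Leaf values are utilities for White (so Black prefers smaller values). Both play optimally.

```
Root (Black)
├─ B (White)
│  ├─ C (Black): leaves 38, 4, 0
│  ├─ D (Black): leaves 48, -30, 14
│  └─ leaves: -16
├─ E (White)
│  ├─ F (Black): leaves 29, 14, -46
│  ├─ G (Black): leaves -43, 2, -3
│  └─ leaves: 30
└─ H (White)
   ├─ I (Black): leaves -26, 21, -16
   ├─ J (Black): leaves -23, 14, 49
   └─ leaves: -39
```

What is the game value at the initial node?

C (Black): min(38, 4, 0) = 0
D (Black): min(48, -30, 14) = -30
B (White): max(0, -30, -16) = 0
F (Black): min(29, 14, -46) = -46
G (Black): min(-43, 2, -3) = -43
E (White): max(-46, -43, 30) = 30
I (Black): min(-26, 21, -16) = -26
J (Black): min(-23, 14, 49) = -23
H (White): max(-26, -23, -39) = -23
Root (Black): min(0, 30, -23) = -23

-23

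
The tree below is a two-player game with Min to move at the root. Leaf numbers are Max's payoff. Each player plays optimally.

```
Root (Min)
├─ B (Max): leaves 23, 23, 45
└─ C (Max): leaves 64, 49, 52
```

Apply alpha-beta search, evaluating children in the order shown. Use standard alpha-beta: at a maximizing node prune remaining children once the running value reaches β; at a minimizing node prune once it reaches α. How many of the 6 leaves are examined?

B [α=-∞,β=+∞]: v=45
C [α=-∞,β=45]: v=64 after child 1 ≥ β → β-cutoff, skip 2
Root [α=-∞,β=+∞]: v=45
Leaves evaluated: 4 of 6.

4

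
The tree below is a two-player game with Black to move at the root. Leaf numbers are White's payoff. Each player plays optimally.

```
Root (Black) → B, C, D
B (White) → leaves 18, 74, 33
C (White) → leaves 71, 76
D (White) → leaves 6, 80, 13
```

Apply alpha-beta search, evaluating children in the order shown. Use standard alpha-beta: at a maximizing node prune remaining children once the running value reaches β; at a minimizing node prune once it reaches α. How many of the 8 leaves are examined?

B [α=-∞,β=+∞]: v=74
C [α=-∞,β=74]: v=76
D [α=-∞,β=74]: v=80 after child 2 ≥ β → β-cutoff, skip 1
Root [α=-∞,β=+∞]: v=74
Leaves evaluated: 7 of 8.

7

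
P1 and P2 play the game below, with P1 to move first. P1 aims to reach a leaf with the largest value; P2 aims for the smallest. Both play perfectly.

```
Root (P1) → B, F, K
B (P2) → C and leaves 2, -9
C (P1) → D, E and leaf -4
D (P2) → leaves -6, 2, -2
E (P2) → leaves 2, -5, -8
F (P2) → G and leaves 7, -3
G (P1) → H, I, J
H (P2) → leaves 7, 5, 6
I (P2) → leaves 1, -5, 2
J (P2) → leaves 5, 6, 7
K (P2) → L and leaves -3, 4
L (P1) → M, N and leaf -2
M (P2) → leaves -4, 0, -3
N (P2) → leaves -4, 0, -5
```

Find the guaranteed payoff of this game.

-3

D (P2): min(-6, 2, -2) = -6
E (P2): min(2, -5, -8) = -8
C (P1): max(-6, -8, -4) = -4
B (P2): min(-4, 2, -9) = -9
H (P2): min(7, 5, 6) = 5
I (P2): min(1, -5, 2) = -5
J (P2): min(5, 6, 7) = 5
G (P1): max(5, -5, 5) = 5
F (P2): min(5, 7, -3) = -3
M (P2): min(-4, 0, -3) = -4
N (P2): min(-4, 0, -5) = -5
L (P1): max(-4, -5, -2) = -2
K (P2): min(-2, -3, 4) = -3
Root (P1): max(-9, -3, -3) = -3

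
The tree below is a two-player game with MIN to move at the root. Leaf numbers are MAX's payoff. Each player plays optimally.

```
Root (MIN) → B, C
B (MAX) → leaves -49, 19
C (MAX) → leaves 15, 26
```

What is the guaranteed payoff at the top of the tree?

19

B (MAX): max(-49, 19) = 19
C (MAX): max(15, 26) = 26
Root (MIN): min(19, 26) = 19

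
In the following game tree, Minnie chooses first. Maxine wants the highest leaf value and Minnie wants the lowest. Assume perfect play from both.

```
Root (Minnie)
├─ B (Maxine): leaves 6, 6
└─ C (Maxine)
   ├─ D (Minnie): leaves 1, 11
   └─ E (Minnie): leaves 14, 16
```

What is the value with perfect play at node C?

14

D: min(1, 11) = 1
E: min(14, 16) = 14
C: max(1, 14) = 14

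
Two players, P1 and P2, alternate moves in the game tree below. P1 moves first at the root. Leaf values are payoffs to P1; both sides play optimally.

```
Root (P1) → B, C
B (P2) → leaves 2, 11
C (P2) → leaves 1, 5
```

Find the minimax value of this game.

2

B (P2): min(2, 11) = 2
C (P2): min(1, 5) = 1
Root (P1): max(2, 1) = 2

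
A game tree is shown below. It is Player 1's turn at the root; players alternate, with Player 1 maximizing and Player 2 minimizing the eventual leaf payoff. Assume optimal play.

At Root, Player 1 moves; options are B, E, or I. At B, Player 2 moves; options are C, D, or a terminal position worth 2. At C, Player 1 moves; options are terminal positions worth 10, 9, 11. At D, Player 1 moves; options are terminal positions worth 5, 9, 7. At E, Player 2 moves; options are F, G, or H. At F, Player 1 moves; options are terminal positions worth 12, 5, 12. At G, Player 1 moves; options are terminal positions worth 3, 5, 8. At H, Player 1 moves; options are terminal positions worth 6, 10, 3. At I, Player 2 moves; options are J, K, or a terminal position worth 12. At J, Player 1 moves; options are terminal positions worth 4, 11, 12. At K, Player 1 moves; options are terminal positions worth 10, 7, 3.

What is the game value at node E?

8

F: max(12, 5, 12) = 12
G: max(3, 5, 8) = 8
H: max(6, 10, 3) = 10
E: min(12, 8, 10) = 8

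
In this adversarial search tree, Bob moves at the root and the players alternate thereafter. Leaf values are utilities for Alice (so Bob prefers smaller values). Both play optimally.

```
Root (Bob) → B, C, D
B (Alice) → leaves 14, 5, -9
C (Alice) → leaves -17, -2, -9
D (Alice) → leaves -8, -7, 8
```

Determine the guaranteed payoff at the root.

-2

B (Alice): max(14, 5, -9) = 14
C (Alice): max(-17, -2, -9) = -2
D (Alice): max(-8, -7, 8) = 8
Root (Bob): min(14, -2, 8) = -2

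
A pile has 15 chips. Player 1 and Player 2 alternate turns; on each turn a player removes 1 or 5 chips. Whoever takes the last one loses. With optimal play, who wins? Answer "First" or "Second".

Positions where the player to move wins (W) vs loses (L):
i:   0  1  2  3  4  5  6  7  8  9 10 11 12 13 14 15
     W  L  W  L  W  L  W  L  W  L  W  L  W  L  W  L
Position 15 is L, so the second player wins.

Second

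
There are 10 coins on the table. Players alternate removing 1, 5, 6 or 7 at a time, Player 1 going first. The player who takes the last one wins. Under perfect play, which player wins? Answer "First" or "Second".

Compute winning (W) and losing (L) positions by backward induction:
i:   0  1  2  3  4  5  6  7  8  9 10
     L  W  L  W  L  W  W  W  W  W  W
Position 10 is W, so the first player wins.

First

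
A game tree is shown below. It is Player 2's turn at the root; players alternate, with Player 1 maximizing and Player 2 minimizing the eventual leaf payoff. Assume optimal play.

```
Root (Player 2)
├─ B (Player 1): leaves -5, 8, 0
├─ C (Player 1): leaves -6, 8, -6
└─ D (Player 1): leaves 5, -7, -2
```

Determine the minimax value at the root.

5

B (Player 1): max(-5, 8, 0) = 8
C (Player 1): max(-6, 8, -6) = 8
D (Player 1): max(5, -7, -2) = 5
Root (Player 2): min(8, 8, 5) = 5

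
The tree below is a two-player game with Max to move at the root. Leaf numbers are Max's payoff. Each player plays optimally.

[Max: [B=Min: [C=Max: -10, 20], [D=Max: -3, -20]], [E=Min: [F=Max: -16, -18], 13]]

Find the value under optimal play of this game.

-3

C (Max): max(-10, 20) = 20
D (Max): max(-3, -20) = -3
B (Min): min(20, -3) = -3
F (Max): max(-16, -18) = -16
E (Min): min(-16, 13) = -16
Root (Max): max(-3, -16) = -3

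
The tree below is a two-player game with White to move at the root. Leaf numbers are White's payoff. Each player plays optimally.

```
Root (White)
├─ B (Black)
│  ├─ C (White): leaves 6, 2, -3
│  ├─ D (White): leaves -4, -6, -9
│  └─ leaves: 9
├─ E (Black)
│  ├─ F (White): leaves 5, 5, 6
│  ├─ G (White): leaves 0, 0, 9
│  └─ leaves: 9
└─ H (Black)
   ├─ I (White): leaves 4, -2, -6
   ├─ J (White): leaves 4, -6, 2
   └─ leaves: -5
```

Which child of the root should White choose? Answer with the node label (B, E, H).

C (White): max(6, 2, -3) = 6
D (White): max(-4, -6, -9) = -4
B (Black): min(6, -4, 9) = -4
F (White): max(5, 5, 6) = 6
G (White): max(0, 0, 9) = 9
E (Black): min(6, 9, 9) = 6
I (White): max(4, -2, -6) = 4
J (White): max(4, -6, 2) = 4
H (Black): min(4, 4, -5) = -5
Root (White): max(-4, 6, -5) = 6
White picks the child with the highest value: E (value 6).

E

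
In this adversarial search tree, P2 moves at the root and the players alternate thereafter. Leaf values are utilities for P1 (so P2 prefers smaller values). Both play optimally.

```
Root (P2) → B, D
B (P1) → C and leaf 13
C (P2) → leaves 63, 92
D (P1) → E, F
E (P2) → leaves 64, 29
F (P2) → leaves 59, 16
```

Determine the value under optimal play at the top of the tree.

C (P2): min(63, 92) = 63
B (P1): max(63, 13) = 63
E (P2): min(64, 29) = 29
F (P2): min(59, 16) = 16
D (P1): max(29, 16) = 29
Root (P2): min(63, 29) = 29

29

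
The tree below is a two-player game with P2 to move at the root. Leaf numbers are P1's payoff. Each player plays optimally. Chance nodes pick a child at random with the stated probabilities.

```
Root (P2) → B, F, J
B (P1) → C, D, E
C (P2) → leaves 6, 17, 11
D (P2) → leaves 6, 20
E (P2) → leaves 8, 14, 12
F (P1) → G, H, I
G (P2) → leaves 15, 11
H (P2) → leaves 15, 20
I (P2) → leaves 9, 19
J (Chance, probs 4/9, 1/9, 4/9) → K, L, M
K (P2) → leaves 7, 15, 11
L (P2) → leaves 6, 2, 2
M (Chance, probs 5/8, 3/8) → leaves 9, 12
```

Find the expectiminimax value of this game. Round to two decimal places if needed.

7.83

C (P2): min(6, 17, 11) = 6
D (P2): min(6, 20) = 6
E (P2): min(8, 14, 12) = 8
B (P1): max(6, 6, 8) = 8
G (P2): min(15, 11) = 11
H (P2): min(15, 20) = 15
I (P2): min(9, 19) = 9
F (P1): max(11, 15, 9) = 15
K (P2): min(7, 15, 11) = 7
L (P2): min(6, 2, 2) = 2
M (Chance): 5/8·9 + 3/8·12 = 10.12
J (Chance): 4/9·7 + 1/9·2 + 4/9·10.12 = 7.83
Root (P2): min(8, 15, 7.83) = 7.83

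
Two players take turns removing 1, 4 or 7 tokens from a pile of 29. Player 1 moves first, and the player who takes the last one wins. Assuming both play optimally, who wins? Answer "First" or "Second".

Positions where the player to move wins (W) vs loses (L):
i:   0  1  2  3  4  5  6  7  8  9 10 11 12 13 14 15 16 17 18 19 20 21 22 23 24 25 26 27 28 29
     L  W  L  W  W  L  W  W  L  W  L  W  W  L  W  W  L  W  L  W  W  L  W  W  L  W  L  W  W  L
Position 29 is L, so the second player wins.

Second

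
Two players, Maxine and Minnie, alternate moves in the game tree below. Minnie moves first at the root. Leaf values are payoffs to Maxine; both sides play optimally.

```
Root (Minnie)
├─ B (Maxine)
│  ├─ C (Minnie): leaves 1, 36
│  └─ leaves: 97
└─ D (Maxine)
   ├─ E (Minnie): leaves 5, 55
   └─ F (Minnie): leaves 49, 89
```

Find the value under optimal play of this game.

C (Minnie): min(1, 36) = 1
B (Maxine): max(1, 97) = 97
E (Minnie): min(5, 55) = 5
F (Minnie): min(49, 89) = 49
D (Maxine): max(5, 49) = 49
Root (Minnie): min(97, 49) = 49

49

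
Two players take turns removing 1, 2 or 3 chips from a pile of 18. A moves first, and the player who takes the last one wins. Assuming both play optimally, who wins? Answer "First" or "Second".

W/L table (W = player to move can force a win):
i:   0  1  2  3  4  5  6  7  8  9 10 11 12 13 14 15 16 17 18
     L  W  W  W  L  W  W  W  L  W  W  W  L  W  W  W  L  W  W
Position 18 is W, so the first player wins.

First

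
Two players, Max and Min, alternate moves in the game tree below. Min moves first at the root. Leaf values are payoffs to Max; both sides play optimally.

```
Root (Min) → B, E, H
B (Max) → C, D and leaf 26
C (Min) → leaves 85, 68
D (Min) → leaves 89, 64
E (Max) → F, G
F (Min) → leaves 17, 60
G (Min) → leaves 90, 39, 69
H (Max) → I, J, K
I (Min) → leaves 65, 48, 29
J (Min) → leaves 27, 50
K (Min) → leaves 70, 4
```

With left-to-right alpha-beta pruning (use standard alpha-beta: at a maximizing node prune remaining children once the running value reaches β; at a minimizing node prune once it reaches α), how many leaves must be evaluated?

16

C [α=-∞,β=+∞]: v=68
D [α=68,β=+∞]: v=64
B [α=-∞,β=+∞]: v=68
F [α=-∞,β=68]: v=17
G [α=17,β=68]: v=39
E [α=-∞,β=68]: v=39
I [α=-∞,β=39]: v=29
J [α=29,β=39]: v=27 after child 1 ≤ α → α-cutoff, skip 1
K [α=29,β=39]: v=4
H [α=-∞,β=39]: v=29
Root [α=-∞,β=+∞]: v=29
Leaves evaluated: 16 of 17.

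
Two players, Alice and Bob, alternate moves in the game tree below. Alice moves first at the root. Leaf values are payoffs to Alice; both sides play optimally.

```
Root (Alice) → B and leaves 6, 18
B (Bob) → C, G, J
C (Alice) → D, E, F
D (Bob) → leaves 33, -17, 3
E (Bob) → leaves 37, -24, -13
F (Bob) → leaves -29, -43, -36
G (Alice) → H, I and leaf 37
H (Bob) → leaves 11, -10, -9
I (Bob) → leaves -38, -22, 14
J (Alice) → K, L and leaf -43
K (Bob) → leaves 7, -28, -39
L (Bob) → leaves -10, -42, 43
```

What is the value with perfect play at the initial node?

D (Bob): min(33, -17, 3) = -17
E (Bob): min(37, -24, -13) = -24
F (Bob): min(-29, -43, -36) = -43
C (Alice): max(-17, -24, -43) = -17
H (Bob): min(11, -10, -9) = -10
I (Bob): min(-38, -22, 14) = -38
G (Alice): max(-10, -38, 37) = 37
K (Bob): min(7, -28, -39) = -39
L (Bob): min(-10, -42, 43) = -42
J (Alice): max(-39, -42, -43) = -39
B (Bob): min(-17, 37, -39) = -39
Root (Alice): max(-39, 6, 18) = 18

18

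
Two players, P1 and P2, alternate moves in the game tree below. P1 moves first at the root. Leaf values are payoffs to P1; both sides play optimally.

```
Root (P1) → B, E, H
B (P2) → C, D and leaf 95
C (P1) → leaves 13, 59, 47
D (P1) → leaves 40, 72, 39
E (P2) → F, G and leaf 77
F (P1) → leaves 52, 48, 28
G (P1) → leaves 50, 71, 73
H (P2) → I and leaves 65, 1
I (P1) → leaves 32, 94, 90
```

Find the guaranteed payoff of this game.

59

C (P1): max(13, 59, 47) = 59
D (P1): max(40, 72, 39) = 72
B (P2): min(59, 72, 95) = 59
F (P1): max(52, 48, 28) = 52
G (P1): max(50, 71, 73) = 73
E (P2): min(52, 73, 77) = 52
I (P1): max(32, 94, 90) = 94
H (P2): min(94, 65, 1) = 1
Root (P1): max(59, 52, 1) = 59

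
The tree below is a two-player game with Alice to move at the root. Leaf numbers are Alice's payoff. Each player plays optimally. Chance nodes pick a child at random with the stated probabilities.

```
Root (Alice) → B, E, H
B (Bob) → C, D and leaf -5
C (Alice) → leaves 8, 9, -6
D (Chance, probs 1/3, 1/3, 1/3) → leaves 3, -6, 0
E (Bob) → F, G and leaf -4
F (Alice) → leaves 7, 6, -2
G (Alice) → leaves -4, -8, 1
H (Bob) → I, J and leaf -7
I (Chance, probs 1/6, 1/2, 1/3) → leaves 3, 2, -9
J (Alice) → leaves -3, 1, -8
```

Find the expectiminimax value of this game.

-4

C (Alice): max(8, 9, -6) = 9
D (Chance): 1/3·3 + 1/3·-6 + 1/3·0 = -1
B (Bob): min(9, -1, -5) = -5
F (Alice): max(7, 6, -2) = 7
G (Alice): max(-4, -8, 1) = 1
E (Bob): min(7, 1, -4) = -4
I (Chance): 1/6·3 + 1/2·2 + 1/3·-9 = -1.5
J (Alice): max(-3, 1, -8) = 1
H (Bob): min(-1.5, 1, -7) = -7
Root (Alice): max(-5, -4, -7) = -4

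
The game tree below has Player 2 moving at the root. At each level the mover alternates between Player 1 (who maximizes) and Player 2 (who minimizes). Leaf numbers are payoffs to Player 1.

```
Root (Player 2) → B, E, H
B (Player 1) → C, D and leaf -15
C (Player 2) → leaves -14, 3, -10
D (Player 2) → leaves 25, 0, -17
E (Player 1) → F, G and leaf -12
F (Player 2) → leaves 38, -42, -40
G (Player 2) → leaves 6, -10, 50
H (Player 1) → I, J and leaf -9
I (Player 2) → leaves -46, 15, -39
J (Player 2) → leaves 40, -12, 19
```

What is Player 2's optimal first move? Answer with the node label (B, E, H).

C (Player 2): min(-14, 3, -10) = -14
D (Player 2): min(25, 0, -17) = -17
B (Player 1): max(-14, -17, -15) = -14
F (Player 2): min(38, -42, -40) = -42
G (Player 2): min(6, -10, 50) = -10
E (Player 1): max(-42, -10, -12) = -10
I (Player 2): min(-46, 15, -39) = -46
J (Player 2): min(40, -12, 19) = -12
H (Player 1): max(-46, -12, -9) = -9
Root (Player 2): min(-14, -10, -9) = -14
Player 2 picks the child with the lowest value: B (value -14).

B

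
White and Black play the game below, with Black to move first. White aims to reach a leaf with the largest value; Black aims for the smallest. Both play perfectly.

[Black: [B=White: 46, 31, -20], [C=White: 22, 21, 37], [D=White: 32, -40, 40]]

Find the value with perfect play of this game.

B (White): max(46, 31, -20) = 46
C (White): max(22, 21, 37) = 37
D (White): max(32, -40, 40) = 40
Root (Black): min(46, 37, 40) = 37

37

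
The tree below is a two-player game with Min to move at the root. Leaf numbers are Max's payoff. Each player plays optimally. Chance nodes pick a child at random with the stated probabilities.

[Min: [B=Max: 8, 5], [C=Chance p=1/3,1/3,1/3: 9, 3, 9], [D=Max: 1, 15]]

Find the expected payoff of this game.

7

B (Max): max(8, 5) = 8
C (Chance): 1/3·9 + 1/3·3 + 1/3·9 = 7
D (Max): max(1, 15) = 15
Root (Min): min(8, 7, 15) = 7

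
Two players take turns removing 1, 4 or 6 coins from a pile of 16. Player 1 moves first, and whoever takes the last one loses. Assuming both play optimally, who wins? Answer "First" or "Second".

Second

W/L table (W = player to move can force a win):
i:   0  1  2  3  4  5  6  7  8  9 10 11 12 13 14 15 16
     W  L  W  L  W  W  L  W  L  W  W  L  W  L  W  W  L
Position 16 is L, so the second player wins.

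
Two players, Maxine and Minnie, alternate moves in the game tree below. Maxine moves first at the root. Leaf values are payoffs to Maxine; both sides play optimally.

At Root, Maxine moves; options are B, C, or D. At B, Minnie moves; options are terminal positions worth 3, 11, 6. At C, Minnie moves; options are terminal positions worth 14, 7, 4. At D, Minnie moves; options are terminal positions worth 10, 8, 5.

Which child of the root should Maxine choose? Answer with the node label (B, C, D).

B (Minnie): min(3, 11, 6) = 3
C (Minnie): min(14, 7, 4) = 4
D (Minnie): min(10, 8, 5) = 5
Root (Maxine): max(3, 4, 5) = 5
Maxine picks the child with the highest value: D (value 5).

D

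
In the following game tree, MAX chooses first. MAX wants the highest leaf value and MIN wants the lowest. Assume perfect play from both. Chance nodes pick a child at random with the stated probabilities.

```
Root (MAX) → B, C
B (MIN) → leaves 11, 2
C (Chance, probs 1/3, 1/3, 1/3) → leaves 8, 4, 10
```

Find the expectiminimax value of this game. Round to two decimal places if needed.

7.33

B (MIN): min(11, 2) = 2
C (Chance): 1/3·8 + 1/3·4 + 1/3·10 = 7.33
Root (MAX): max(2, 7.33) = 7.33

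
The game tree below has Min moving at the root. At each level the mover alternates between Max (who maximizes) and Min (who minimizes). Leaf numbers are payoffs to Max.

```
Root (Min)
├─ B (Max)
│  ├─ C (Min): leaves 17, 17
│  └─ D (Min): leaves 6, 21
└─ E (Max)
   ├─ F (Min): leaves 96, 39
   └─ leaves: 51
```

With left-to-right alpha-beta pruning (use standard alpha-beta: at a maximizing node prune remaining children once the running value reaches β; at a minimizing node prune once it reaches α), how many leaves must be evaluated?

C [α=-∞,β=+∞]: v=17
D [α=17,β=+∞]: v=6 after child 1 ≤ α → α-cutoff, skip 1
B [α=-∞,β=+∞]: v=17
F [α=-∞,β=17]: v=39
E [α=-∞,β=17]: v=39 after child 1 ≥ β → β-cutoff, skip 1
Root [α=-∞,β=+∞]: v=17
Leaves evaluated: 5 of 7.

5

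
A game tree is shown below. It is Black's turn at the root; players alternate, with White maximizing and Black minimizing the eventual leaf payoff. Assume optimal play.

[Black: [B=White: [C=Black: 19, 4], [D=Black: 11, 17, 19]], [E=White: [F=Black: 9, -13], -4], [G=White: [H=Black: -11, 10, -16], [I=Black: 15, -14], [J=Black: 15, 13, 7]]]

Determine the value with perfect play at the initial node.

-4

C (Black): min(19, 4) = 4
D (Black): min(11, 17, 19) = 11
B (White): max(4, 11) = 11
F (Black): min(9, -13) = -13
E (White): max(-13, -4) = -4
H (Black): min(-11, 10, -16) = -16
I (Black): min(15, -14) = -14
J (Black): min(15, 13, 7) = 7
G (White): max(-16, -14, 7) = 7
Root (Black): min(11, -4, 7) = -4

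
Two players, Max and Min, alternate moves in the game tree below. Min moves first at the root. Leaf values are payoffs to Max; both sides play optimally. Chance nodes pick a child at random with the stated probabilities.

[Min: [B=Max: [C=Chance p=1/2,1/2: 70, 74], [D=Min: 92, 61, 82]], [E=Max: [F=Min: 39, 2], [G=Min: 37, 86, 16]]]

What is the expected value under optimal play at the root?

16

C (Chance): 1/2·70 + 1/2·74 = 72
D (Min): min(92, 61, 82) = 61
B (Max): max(72, 61) = 72
F (Min): min(39, 2) = 2
G (Min): min(37, 86, 16) = 16
E (Max): max(2, 16) = 16
Root (Min): min(72, 16) = 16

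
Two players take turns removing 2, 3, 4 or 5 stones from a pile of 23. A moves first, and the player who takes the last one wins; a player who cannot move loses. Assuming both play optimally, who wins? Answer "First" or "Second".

i:   0  1  2  3  4  5  6  7  8  9 10 11 12 13 14 15 16 17 18 19 20 21 22 23
     L  L  W  W  W  W  W  L  L  W  W  W  W  W  L  L  W  W  W  W  W  L  L  W
Position 23 is W, so the first player wins.

First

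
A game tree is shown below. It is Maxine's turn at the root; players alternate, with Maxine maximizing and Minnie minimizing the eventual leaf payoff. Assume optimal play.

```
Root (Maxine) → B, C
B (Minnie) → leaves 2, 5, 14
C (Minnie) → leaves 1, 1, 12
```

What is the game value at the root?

2

B (Minnie): min(2, 5, 14) = 2
C (Minnie): min(1, 1, 12) = 1
Root (Maxine): max(2, 1) = 2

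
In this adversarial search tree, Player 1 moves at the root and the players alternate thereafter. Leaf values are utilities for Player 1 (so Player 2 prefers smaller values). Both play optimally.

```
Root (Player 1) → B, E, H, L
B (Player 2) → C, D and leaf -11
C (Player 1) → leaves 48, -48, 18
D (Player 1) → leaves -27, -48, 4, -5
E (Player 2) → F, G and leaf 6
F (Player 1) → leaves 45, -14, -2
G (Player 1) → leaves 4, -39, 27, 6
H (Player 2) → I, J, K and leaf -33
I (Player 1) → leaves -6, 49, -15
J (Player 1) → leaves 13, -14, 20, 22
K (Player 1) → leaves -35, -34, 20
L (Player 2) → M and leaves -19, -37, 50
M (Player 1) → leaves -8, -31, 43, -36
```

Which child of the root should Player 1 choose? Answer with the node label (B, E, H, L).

C (Player 1): max(48, -48, 18) = 48
D (Player 1): max(-27, -48, 4, -5) = 4
B (Player 2): min(48, 4, -11) = -11
F (Player 1): max(45, -14, -2) = 45
G (Player 1): max(4, -39, 27, 6) = 27
E (Player 2): min(45, 27, 6) = 6
I (Player 1): max(-6, 49, -15) = 49
J (Player 1): max(13, -14, 20, 22) = 22
K (Player 1): max(-35, -34, 20) = 20
H (Player 2): min(49, 22, 20, -33) = -33
M (Player 1): max(-8, -31, 43, -36) = 43
L (Player 2): min(43, -19, -37, 50) = -37
Root (Player 1): max(-11, 6, -33, -37) = 6
Player 1 picks the child with the highest value: E (value 6).

E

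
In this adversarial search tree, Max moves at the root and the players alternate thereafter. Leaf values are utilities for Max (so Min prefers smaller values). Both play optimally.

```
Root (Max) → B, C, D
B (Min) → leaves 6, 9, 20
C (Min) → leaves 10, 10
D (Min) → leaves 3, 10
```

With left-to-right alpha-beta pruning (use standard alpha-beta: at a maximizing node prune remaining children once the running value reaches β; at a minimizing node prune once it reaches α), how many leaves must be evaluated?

6

B [α=-∞,β=+∞]: v=6
C [α=6,β=+∞]: v=10
D [α=10,β=+∞]: v=3 after child 1 ≤ α → α-cutoff, skip 1
Root [α=-∞,β=+∞]: v=10
Leaves evaluated: 6 of 7.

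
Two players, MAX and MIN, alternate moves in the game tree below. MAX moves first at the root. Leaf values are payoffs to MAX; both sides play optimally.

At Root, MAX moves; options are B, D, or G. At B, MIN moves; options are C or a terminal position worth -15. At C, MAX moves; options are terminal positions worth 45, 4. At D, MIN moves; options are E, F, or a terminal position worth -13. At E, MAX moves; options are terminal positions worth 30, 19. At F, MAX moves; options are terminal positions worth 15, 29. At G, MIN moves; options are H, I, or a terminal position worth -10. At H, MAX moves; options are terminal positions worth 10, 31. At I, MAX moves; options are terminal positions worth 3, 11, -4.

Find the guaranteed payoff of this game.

-10

C (MAX): max(45, 4) = 45
B (MIN): min(45, -15) = -15
E (MAX): max(30, 19) = 30
F (MAX): max(15, 29) = 29
D (MIN): min(30, 29, -13) = -13
H (MAX): max(10, 31) = 31
I (MAX): max(3, 11, -4) = 11
G (MIN): min(31, 11, -10) = -10
Root (MAX): max(-15, -13, -10) = -10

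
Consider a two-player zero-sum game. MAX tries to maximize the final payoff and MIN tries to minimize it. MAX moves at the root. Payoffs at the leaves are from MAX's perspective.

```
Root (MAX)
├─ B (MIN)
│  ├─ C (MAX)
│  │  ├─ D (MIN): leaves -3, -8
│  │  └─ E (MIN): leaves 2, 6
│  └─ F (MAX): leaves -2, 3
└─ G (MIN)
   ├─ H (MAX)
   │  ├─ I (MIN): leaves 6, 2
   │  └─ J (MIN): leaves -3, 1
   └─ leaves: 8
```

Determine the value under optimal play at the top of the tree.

2

D (MIN): min(-3, -8) = -8
E (MIN): min(2, 6) = 2
C (MAX): max(-8, 2) = 2
F (MAX): max(-2, 3) = 3
B (MIN): min(2, 3) = 2
I (MIN): min(6, 2) = 2
J (MIN): min(-3, 1) = -3
H (MAX): max(2, -3) = 2
G (MIN): min(2, 8) = 2
Root (MAX): max(2, 2) = 2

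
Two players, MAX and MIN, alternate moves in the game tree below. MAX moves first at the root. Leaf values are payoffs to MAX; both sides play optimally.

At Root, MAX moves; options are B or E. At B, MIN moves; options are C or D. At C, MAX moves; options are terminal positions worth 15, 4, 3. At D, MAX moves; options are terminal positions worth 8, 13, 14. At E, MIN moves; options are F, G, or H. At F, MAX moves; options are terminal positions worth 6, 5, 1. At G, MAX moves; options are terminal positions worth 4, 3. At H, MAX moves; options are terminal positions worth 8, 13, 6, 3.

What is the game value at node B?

C: max(15, 4, 3) = 15
D: max(8, 13, 14) = 14
B: min(15, 14) = 14

14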